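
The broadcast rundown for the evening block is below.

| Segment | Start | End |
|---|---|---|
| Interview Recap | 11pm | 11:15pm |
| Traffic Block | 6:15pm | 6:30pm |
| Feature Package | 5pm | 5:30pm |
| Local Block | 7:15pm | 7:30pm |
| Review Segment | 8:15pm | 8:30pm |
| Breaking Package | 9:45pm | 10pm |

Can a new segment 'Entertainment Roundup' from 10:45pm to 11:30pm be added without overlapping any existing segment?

Feature Package: ends 5:30pm at or before Entertainment Roundup starts 10:45pm → clear.
Traffic Block: ends 6:30pm at or before Entertainment Roundup starts 10:45pm → clear.
Local Block: ends 7:30pm at or before Entertainment Roundup starts 10:45pm → clear.
Review Segment: ends 8:30pm at or before Entertainment Roundup starts 10:45pm → clear.
Breaking Package: ends 10pm at or before Entertainment Roundup starts 10:45pm → clear.
Interview Recap: starts 11pm before Entertainment Roundup ends 11:30pm, and ends 11:15pm after Entertainment Roundup starts 10:45pm → overlap.
Entertainment Roundup overlaps Interview Recap.

No — it overlaps Interview Recap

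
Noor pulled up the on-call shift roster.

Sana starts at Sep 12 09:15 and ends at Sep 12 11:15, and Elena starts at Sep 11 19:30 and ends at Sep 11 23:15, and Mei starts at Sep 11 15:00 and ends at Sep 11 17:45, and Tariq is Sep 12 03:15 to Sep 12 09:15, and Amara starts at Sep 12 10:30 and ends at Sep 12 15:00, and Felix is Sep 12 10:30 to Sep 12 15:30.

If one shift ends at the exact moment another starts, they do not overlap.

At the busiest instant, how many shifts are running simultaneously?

Walk through starts and ends in time order (an end at T is processed before a start at T):
Sep 11 15:00 start Mei → 1
Sep 11 17:45 end Mei → 0
Sep 11 19:30 start Elena → 1
Sep 11 23:15 end Elena → 0
Sep 12 03:15 start Tariq → 1
Sep 12 09:15 end Tariq → 0
Sep 12 09:15 start Sana → 1
Sep 12 10:30 start Amara → 2
Sep 12 10:30 start Felix → 3
Sep 12 11:15 end Sana → 2
Sep 12 15:00 end Amara → 1
Sep 12 15:30 end Felix → 0
Peak is 3, at Sep 12 10:30 (Amara, Felix, Sana).

3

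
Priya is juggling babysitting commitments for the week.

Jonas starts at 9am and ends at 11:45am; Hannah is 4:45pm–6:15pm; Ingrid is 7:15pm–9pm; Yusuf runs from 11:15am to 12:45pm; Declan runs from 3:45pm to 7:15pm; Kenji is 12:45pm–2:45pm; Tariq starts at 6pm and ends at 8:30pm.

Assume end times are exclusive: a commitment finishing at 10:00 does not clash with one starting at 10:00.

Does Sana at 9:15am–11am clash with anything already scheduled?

Jonas: starts 9am before Sana ends 11am, and ends 11:45am after Sana starts 9:15am → overlap.
Yusuf: starts 11:15am at or after Sana ends 11am → clear.
Kenji: starts 12:45pm at or after Sana ends 11am → clear.
Declan: starts 3:45pm at or after Sana ends 11am → clear.
Hannah: starts 4:45pm at or after Sana ends 11am → clear.
Tariq: starts 6pm at or after Sana ends 11am → clear.
Ingrid: starts 7:15pm at or after Sana ends 11am → clear.
Sana overlaps Jonas.

Yes — it overlaps Jonas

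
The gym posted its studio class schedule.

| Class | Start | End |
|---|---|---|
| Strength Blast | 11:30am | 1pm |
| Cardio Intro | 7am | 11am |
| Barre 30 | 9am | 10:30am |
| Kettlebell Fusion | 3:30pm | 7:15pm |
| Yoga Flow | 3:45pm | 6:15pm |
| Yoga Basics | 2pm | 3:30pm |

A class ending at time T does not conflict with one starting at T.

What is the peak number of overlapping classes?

Walk through starts and ends in time order (an end at T is processed before a start at T):
7am start Cardio Intro → 1
9am start Barre 30 → 2
10:30am end Barre 30 → 1
11am end Cardio Intro → 0
11:30am start Strength Blast → 1
1pm end Strength Blast → 0
2pm start Yoga Basics → 1
3:30pm end Yoga Basics → 0
3:30pm start Kettlebell Fusion → 1
3:45pm start Yoga Flow → 2
6:15pm end Yoga Flow → 1
7:15pm end Kettlebell Fusion → 0
Peak is 2, at 9am (Barre 30, Cardio Intro).

2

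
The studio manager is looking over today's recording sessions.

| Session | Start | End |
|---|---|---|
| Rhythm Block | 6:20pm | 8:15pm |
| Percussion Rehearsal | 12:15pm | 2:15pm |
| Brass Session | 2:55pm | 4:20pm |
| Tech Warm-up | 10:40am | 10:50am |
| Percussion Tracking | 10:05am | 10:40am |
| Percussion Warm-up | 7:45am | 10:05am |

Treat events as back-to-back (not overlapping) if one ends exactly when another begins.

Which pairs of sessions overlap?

no conflicts

Check each pair: they overlap iff neither finishes before the other starts.
Sorted by start: Percussion Warm-up, Percussion Tracking, Tech Warm-up, Percussion Rehearsal, Brass Session, Rhythm Block.
Percussion Tracking starts exactly when Percussion Warm-up ends (back-to-back, no overlap), so Percussion Warm-up has no further overlaps.
Tech Warm-up starts exactly when Percussion Tracking ends (back-to-back, no overlap), so Percussion Tracking has no further overlaps.
Percussion Rehearsal starts after Tech Warm-up ends, so Tech Warm-up has no further overlaps.
Brass Session starts after Percussion Rehearsal ends, so Percussion Rehearsal has no further overlaps.
Rhythm Block starts after Brass Session ends.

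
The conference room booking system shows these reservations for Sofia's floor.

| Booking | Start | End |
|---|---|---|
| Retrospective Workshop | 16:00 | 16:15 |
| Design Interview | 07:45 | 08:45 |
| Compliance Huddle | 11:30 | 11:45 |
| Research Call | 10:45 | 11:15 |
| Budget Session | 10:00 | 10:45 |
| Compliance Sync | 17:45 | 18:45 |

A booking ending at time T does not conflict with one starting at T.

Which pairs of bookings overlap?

none

Sorted by start: Design Interview, Budget Session, Research Call, Compliance Huddle, Retrospective Workshop, Compliance Sync.
Budget Session starts after Design Interview ends; Design Interview is clear from here.
Research Call starts exactly when Budget Session ends (back-to-back, no overlap); Budget Session is clear from here.
Compliance Huddle starts after Research Call ends; Research Call is clear from here.
Retrospective Workshop starts after Compliance Huddle ends; Compliance Huddle is clear from here.
Compliance Sync starts after Retrospective Workshop ends.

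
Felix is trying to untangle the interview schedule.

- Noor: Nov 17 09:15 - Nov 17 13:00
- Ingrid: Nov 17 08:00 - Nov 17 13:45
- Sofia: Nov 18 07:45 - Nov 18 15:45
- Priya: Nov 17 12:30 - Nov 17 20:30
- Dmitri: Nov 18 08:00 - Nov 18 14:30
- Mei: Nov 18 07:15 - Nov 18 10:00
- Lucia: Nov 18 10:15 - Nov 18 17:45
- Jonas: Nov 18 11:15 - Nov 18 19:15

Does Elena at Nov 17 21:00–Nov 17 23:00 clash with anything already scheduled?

No — it doesn't clash with anything

Ingrid: ends Nov 17 13:45 at or before Elena starts Nov 17 21:00 → clear.
Noor: ends Nov 17 13:00 at or before Elena starts Nov 17 21:00 → clear.
Priya: ends Nov 17 20:30 at or before Elena starts Nov 17 21:00 → clear.
Mei: starts Nov 18 07:15 at or after Elena ends Nov 17 23:00 → clear.
Sofia: starts Nov 18 07:45 at or after Elena ends Nov 17 23:00 → clear.
Dmitri: starts Nov 18 08:00 at or after Elena ends Nov 17 23:00 → clear.
Lucia: starts Nov 18 10:15 at or after Elena ends Nov 17 23:00 → clear.
Jonas: starts Nov 18 11:15 at or after Elena ends Nov 17 23:00 → clear.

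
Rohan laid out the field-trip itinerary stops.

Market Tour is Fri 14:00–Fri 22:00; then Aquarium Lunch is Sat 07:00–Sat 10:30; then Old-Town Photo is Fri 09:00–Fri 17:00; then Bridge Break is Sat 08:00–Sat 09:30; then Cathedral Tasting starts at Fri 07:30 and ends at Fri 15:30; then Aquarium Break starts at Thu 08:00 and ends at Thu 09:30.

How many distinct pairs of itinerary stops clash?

Sorted by start: Aquarium Break, Cathedral Tasting, Old-Town Photo, Market Tour, Aquarium Lunch, Bridge Break.
Cathedral Tasting starts after Aquarium Break ends — done with Aquarium Break.
Old-Town Photo starts before Cathedral Tasting ends → Cathedral Tasting and Old-Town Photo overlap.
Market Tour starts before Cathedral Tasting ends → Cathedral Tasting and Market Tour overlap.
Aquarium Lunch starts after Cathedral Tasting ends — done with Cathedral Tasting.
Market Tour starts before Old-Town Photo ends → Old-Town Photo and Market Tour overlap.
Aquarium Lunch starts after Old-Town Photo ends — done with Old-Town Photo.
Aquarium Lunch starts after Market Tour ends — done with Market Tour.
Bridge Break starts before Aquarium Lunch ends → Aquarium Lunch and Bridge Break overlap.
Overlapping pairs: Aquarium Lunch & Bridge Break, Cathedral Tasting & Market Tour, Cathedral Tasting & Old-Town Photo, Market Tour & Old-Town Photo — 4 in total.

4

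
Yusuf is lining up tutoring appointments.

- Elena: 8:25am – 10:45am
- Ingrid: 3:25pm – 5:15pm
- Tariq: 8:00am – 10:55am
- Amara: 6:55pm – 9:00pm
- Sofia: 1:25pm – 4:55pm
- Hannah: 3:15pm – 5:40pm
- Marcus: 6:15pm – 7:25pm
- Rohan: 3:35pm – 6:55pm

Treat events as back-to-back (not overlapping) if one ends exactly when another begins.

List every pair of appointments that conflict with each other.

Sorted by start: Tariq, Elena, Sofia, Hannah, Ingrid, Rohan, Marcus, Amara.
Elena starts before Tariq ends → Tariq and Elena overlap.
Sofia starts after Tariq ends, so nothing later overlaps Tariq either.
Sofia starts after Elena ends, so nothing later overlaps Elena either.
Hannah starts before Sofia ends → Sofia and Hannah overlap.
Ingrid starts before Sofia ends → Sofia and Ingrid overlap.
Rohan starts before Sofia ends → Sofia and Rohan overlap.
Marcus starts after Sofia ends, so nothing later overlaps Sofia either.
Ingrid starts before Hannah ends → Hannah and Ingrid overlap.
Rohan starts before Hannah ends → Hannah and Rohan overlap.
Marcus starts after Hannah ends, so nothing later overlaps Hannah either.
Rohan starts before Ingrid ends → Ingrid and Rohan overlap.
Marcus starts after Ingrid ends, so nothing later overlaps Ingrid either.
Marcus starts before Rohan ends → Rohan and Marcus overlap.
Amara starts exactly when Rohan ends (back-to-back, no overlap).
Amara starts before Marcus ends → Marcus and Amara overlap.

Amara & Marcus, Elena & Tariq, Hannah & Ingrid, Hannah & Rohan, Hannah & Sofia, Ingrid & Rohan, Ingrid & Sofia, Marcus & Rohan, Rohan & Sofia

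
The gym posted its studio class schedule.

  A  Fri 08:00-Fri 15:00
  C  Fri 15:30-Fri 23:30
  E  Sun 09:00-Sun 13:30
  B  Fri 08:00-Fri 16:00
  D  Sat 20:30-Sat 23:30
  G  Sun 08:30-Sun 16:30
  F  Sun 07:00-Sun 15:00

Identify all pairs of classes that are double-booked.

A & B, B & C, E & F, E & G, F & G

Sorted by start: A, B, C, D, F, G, E.
B starts before A ends → A and B overlap.
C starts after A ends, so A has no further overlaps.
C starts before B ends → B and C overlap.
D starts after B ends, so B has no further overlaps.
D starts after C ends, so C has no further overlaps.
F starts after D ends, so D has no further overlaps.
G starts before F ends → F and G overlap.
E starts before F ends → F and E overlap.
E starts before G ends → G and E overlap.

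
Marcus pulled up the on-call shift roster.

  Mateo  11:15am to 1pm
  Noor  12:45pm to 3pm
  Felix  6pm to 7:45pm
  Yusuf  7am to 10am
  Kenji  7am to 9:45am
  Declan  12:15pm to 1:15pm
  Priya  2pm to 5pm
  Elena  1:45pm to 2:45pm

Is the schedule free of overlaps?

Sorted by start: Kenji, Yusuf, Mateo, Declan, Noor, Elena, Priya, Felix.
Yusuf starts before Kenji ends → Kenji and Yusuf overlap.
That's a conflict, so the schedule is not conflict-free.

No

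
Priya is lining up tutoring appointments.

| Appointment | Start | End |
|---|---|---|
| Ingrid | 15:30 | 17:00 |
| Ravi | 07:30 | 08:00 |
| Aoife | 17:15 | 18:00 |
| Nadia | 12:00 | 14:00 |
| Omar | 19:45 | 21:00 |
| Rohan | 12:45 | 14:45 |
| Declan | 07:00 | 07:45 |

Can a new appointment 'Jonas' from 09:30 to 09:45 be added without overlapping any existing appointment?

Declan: ends 07:45 at or before Jonas starts 09:30 → clear.
Ravi: ends 08:00 at or before Jonas starts 09:30 → clear.
Nadia: starts 12:00 at or after Jonas ends 09:45 → clear.
Rohan: starts 12:45 at or after Jonas ends 09:45 → clear.
Ingrid: starts 15:30 at or after Jonas ends 09:45 → clear.
Aoife: starts 17:15 at or after Jonas ends 09:45 → clear.
Omar: starts 19:45 at or after Jonas ends 09:45 → clear.

Yes — the slot is free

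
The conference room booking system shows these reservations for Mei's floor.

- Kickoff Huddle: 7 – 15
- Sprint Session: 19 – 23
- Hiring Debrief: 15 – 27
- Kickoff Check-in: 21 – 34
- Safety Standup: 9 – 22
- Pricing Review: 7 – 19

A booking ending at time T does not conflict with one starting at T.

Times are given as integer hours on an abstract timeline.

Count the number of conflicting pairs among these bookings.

Sorted by start: Kickoff Huddle, Pricing Review, Safety Standup, Hiring Debrief, Sprint Session, Kickoff Check-in.
Pricing Review starts before Kickoff Huddle ends → Kickoff Huddle and Pricing Review overlap.
Safety Standup starts before Kickoff Huddle ends → Kickoff Huddle and Safety Standup overlap.
Hiring Debrief starts exactly when Kickoff Huddle ends (back-to-back, no overlap); Kickoff Huddle is clear from here.
Safety Standup starts before Pricing Review ends → Pricing Review and Safety Standup overlap.
Hiring Debrief starts before Pricing Review ends → Pricing Review and Hiring Debrief overlap.
Sprint Session starts exactly when Pricing Review ends (back-to-back, no overlap); Pricing Review is clear from here.
Hiring Debrief starts before Safety Standup ends → Safety Standup and Hiring Debrief overlap.
Sprint Session starts before Safety Standup ends → Safety Standup and Sprint Session overlap.
Kickoff Check-in starts before Safety Standup ends → Safety Standup and Kickoff Check-in overlap.
Sprint Session starts before Hiring Debrief ends → Hiring Debrief and Sprint Session overlap.
Kickoff Check-in starts before Hiring Debrief ends → Hiring Debrief and Kickoff Check-in overlap.
Kickoff Check-in starts before Sprint Session ends → Sprint Session and Kickoff Check-in overlap.
Overlapping pairs: Hiring Debrief & Kickoff Check-in, Hiring Debrief & Pricing Review, Hiring Debrief & Safety Standup, Hiring Debrief & Sprint Session, Kickoff Check-in & Safety Standup, Kickoff Check-in & Sprint Session, Kickoff Huddle & Pricing Review, Kickoff Huddle & Safety Standup, Pricing Review & Safety Standup, Safety Standup & Sprint Session — 10 in total.

10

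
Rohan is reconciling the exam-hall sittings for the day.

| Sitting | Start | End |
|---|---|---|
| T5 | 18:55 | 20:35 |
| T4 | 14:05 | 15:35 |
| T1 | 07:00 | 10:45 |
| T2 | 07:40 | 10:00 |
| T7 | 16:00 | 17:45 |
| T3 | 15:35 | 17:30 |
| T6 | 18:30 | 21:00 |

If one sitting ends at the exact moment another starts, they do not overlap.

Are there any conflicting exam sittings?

Yes

Two intervals overlap when each starts before the other ends.
Sorted by start: T1, T2, T4, T3, T7, T6, T5.
T2 starts before T1 ends → T1 and T2 overlap.
That's a conflict, so the schedule is not conflict-free.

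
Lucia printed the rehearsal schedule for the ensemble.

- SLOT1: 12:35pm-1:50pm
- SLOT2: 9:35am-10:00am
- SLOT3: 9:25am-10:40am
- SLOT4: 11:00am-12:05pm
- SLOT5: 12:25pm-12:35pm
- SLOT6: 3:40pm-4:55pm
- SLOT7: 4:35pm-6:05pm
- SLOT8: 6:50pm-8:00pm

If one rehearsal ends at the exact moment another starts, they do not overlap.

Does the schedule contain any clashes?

Yes

Sorted by start: SLOT3, SLOT2, SLOT4, SLOT5, SLOT1, SLOT6, SLOT7, SLOT8.
SLOT2 starts before SLOT3 ends → SLOT3 and SLOT2 overlap.
That's a conflict, so the schedule is not conflict-free.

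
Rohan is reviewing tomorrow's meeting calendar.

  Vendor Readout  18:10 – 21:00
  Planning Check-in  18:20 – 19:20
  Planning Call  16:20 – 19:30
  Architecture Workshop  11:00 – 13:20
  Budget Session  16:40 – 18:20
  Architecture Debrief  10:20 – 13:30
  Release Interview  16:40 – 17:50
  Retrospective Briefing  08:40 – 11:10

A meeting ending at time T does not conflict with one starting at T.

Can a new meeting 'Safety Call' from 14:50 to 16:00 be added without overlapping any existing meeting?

Retrospective Briefing: ends 11:10 at or before Safety Call starts 14:50 → clear.
Architecture Debrief: ends 13:30 at or before Safety Call starts 14:50 → clear.
Architecture Workshop: ends 13:20 at or before Safety Call starts 14:50 → clear.
Planning Call: starts 16:20 at or after Safety Call ends 16:00 → clear.
Release Interview: starts 16:40 at or after Safety Call ends 16:00 → clear.
Budget Session: starts 16:40 at or after Safety Call ends 16:00 → clear.
Vendor Readout: starts 18:10 at or after Safety Call ends 16:00 → clear.
Planning Check-in: starts 18:20 at or after Safety Call ends 16:00 → clear.

Yes — the slot is free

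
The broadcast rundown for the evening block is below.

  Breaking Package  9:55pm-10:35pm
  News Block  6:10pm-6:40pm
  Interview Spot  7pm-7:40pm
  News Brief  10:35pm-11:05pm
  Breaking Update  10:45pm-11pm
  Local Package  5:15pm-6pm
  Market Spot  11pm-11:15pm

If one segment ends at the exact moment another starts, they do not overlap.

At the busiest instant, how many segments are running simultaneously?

2

Sweep the timeline, counting +1 at each start and −1 at each end (ends before starts at a tie):
5:15pm start Local Package → 1
6pm end Local Package → 0
6:10pm start News Block → 1
6:40pm end News Block → 0
7pm start Interview Spot → 1
7:40pm end Interview Spot → 0
9:55pm start Breaking Package → 1
10:35pm end Breaking Package → 0
10:35pm start News Brief → 1
10:45pm start Breaking Update → 2
11pm end Breaking Update → 1
11pm start Market Spot → 2
11:05pm end News Brief → 1
11:15pm end Market Spot → 0
Peak is 2, at 10:45pm (Breaking Update, News Brief).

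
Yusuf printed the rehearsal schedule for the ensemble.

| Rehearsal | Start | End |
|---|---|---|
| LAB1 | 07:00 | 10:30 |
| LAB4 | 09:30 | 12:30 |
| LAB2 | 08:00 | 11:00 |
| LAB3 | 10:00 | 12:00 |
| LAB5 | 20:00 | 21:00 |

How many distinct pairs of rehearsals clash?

6

Sorted by start: LAB1, LAB2, LAB4, LAB3, LAB5.
LAB2 starts before LAB1 ends → LAB1 and LAB2 overlap.
LAB4 starts before LAB1 ends → LAB1 and LAB4 overlap.
LAB3 starts before LAB1 ends → LAB1 and LAB3 overlap.
LAB5 starts after LAB1 ends.
LAB4 starts before LAB2 ends → LAB2 and LAB4 overlap.
LAB3 starts before LAB2 ends → LAB2 and LAB3 overlap.
LAB5 starts after LAB2 ends.
LAB3 starts before LAB4 ends → LAB4 and LAB3 overlap.
LAB5 starts after LAB4 ends.
LAB5 starts after LAB3 ends.
Overlapping pairs: LAB1 & LAB2, LAB1 & LAB3, LAB1 & LAB4, LAB2 & LAB3, LAB2 & LAB4, LAB3 & LAB4 — 6 in total.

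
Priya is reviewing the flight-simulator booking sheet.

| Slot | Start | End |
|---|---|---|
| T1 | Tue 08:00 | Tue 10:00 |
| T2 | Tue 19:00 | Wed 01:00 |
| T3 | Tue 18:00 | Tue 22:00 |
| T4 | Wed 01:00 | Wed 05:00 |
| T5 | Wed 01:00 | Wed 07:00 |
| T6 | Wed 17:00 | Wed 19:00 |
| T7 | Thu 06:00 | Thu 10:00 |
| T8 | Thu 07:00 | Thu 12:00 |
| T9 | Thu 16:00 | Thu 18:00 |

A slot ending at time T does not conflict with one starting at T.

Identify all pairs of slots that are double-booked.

Sorted by start: T1, T3, T2, T4, T5, T6, T7, T8, T9.
T3 starts after T1 ends; T1 is clear from here.
T2 starts before T3 ends → T3 and T2 overlap.
T4 starts after T3 ends; T3 is clear from here.
T4 starts exactly when T2 ends (back-to-back, no overlap); T2 is clear from here.
T5 starts before T4 ends → T4 and T5 overlap.
T6 starts after T4 ends; T4 is clear from here.
T6 starts after T5 ends; T5 is clear from here.
T7 starts after T6 ends; T6 is clear from here.
T8 starts before T7 ends → T7 and T8 overlap.
T9 starts after T7 ends.
T9 starts after T8 ends.

T2 & T3, T4 & T5, T7 & T8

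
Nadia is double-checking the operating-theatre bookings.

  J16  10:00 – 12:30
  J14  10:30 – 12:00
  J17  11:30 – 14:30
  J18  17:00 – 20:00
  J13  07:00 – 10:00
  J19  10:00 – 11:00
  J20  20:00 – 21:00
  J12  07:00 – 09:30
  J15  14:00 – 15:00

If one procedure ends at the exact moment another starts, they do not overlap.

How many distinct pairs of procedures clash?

Two intervals overlap when each starts before the other ends.
Sorted by start: J12, J13, J16, J19, J14, J17, J15, J18, J20.
J13 starts before J12 ends → J12 and J13 overlap.
J16 starts after J12 ends, so J12 has no further overlaps.
J16 starts exactly when J13 ends (back-to-back, no overlap), so J13 has no further overlaps.
J19 starts before J16 ends → J16 and J19 overlap.
J14 starts before J16 ends → J16 and J14 overlap.
J17 starts before J16 ends → J16 and J17 overlap.
J15 starts after J16 ends, so J16 has no further overlaps.
J14 starts before J19 ends → J19 and J14 overlap.
J17 starts after J19 ends, so J19 has no further overlaps.
J17 starts before J14 ends → J14 and J17 overlap.
J15 starts after J14 ends, so J14 has no further overlaps.
J15 starts before J17 ends → J17 and J15 overlap.
J18 starts after J17 ends, so J17 has no further overlaps.
J18 starts after J15 ends, so J15 has no further overlaps.
J20 starts exactly when J18 ends (back-to-back, no overlap).
Overlapping pairs: J12 & J13, J14 & J16, J14 & J17, J14 & J19, J15 & J17, J16 & J17, J16 & J19 — 7 in total.

7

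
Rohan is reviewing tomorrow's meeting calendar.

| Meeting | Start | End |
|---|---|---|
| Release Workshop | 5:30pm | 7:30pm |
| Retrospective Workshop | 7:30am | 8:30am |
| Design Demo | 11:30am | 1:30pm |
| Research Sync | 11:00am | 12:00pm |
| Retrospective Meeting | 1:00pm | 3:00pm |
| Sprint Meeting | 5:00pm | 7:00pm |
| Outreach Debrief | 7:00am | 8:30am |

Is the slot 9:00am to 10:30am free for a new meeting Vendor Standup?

Outreach Debrief: ends 8:30am at or before Vendor Standup starts 9:00am → clear.
Retrospective Workshop: ends 8:30am at or before Vendor Standup starts 9:00am → clear.
Research Sync: starts 11:00am at or after Vendor Standup ends 10:30am → clear.
Design Demo: starts 11:30am at or after Vendor Standup ends 10:30am → clear.
Retrospective Meeting: starts 1:00pm at or after Vendor Standup ends 10:30am → clear.
Sprint Meeting: starts 5:00pm at or after Vendor Standup ends 10:30am → clear.
Release Workshop: starts 5:30pm at or after Vendor Standup ends 10:30am → clear.

Yes — the slot is free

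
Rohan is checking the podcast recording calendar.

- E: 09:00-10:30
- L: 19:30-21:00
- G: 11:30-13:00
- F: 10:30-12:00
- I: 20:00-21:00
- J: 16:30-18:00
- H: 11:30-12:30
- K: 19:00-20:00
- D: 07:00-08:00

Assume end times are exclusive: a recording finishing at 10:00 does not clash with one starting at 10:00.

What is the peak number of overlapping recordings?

3

Sort all start/end points and keep a running count:
07:00 start D → 1
08:00 end D → 0
09:00 start E → 1
10:30 end E → 0
10:30 start F → 1
11:30 start G → 2
11:30 start H → 3
12:00 end F → 2
12:30 end H → 1
13:00 end G → 0
16:30 start J → 1
18:00 end J → 0
19:00 start K → 1
19:30 start L → 2
20:00 end K → 1
20:00 start I → 2
21:00 end I → 1
21:00 end L → 0
Peak is 3, at 11:30 (F, G, H).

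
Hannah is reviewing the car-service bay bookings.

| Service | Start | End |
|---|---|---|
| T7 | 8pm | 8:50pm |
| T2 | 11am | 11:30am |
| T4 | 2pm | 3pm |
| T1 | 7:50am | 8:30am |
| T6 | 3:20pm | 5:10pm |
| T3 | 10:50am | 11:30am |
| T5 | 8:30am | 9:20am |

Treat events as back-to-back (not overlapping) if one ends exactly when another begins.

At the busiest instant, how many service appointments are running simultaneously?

2

Sort all start/end points and keep a running count:
7:50am start T1 → 1
8:30am end T1 → 0
8:30am start T5 → 1
9:20am end T5 → 0
10:50am start T3 → 1
11am start T2 → 2
11:30am end T2 → 1
11:30am end T3 → 0
2pm start T4 → 1
3pm end T4 → 0
3:20pm start T6 → 1
5:10pm end T6 → 0
8pm start T7 → 1
8:50pm end T7 → 0
Peak is 2, at 11am (T2, T3).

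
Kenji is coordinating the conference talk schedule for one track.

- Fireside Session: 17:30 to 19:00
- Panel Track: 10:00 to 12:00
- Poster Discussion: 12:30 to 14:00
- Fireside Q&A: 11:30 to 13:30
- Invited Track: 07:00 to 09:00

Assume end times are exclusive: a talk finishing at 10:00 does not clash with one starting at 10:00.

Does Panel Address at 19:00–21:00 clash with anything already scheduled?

Invited Track: ends 09:00 at or before Panel Address starts 19:00 → clear.
Panel Track: ends 12:00 at or before Panel Address starts 19:00 → clear.
Fireside Q&A: ends 13:30 at or before Panel Address starts 19:00 → clear.
Poster Discussion: ends 14:00 at or before Panel Address starts 19:00 → clear.
Fireside Session: ends 19:00 at or before Panel Address starts 19:00 → clear.

No — it doesn't clash with anything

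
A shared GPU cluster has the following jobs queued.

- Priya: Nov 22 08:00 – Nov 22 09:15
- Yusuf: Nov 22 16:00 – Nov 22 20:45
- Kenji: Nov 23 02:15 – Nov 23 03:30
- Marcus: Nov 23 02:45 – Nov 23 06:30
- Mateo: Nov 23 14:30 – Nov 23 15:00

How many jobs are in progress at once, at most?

2

Sweep the timeline, counting +1 at each start and −1 at each end (ends before starts at a tie):
Nov 22 08:00 start Priya → 1
Nov 22 09:15 end Priya → 0
Nov 22 16:00 start Yusuf → 1
Nov 22 20:45 end Yusuf → 0
Nov 23 02:15 start Kenji → 1
Nov 23 02:45 start Marcus → 2
Nov 23 03:30 end Kenji → 1
Nov 23 06:30 end Marcus → 0
Nov 23 14:30 start Mateo → 1
Nov 23 15:00 end Mateo → 0
Peak is 2, at Nov 23 02:45 (Kenji, Marcus).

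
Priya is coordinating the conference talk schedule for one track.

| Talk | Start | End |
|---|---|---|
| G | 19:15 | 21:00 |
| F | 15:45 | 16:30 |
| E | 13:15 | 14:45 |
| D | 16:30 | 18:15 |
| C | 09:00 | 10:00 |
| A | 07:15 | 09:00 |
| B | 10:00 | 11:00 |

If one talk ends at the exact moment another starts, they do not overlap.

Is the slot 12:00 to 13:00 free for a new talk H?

A: ends 09:00 at or before H starts 12:00 → clear.
C: ends 10:00 at or before H starts 12:00 → clear.
B: ends 11:00 at or before H starts 12:00 → clear.
E: starts 13:15 at or after H ends 13:00 → clear.
F: starts 15:45 at or after H ends 13:00 → clear.
D: starts 16:30 at or after H ends 13:00 → clear.
G: starts 19:15 at or after H ends 13:00 → clear.

Yes — the slot is free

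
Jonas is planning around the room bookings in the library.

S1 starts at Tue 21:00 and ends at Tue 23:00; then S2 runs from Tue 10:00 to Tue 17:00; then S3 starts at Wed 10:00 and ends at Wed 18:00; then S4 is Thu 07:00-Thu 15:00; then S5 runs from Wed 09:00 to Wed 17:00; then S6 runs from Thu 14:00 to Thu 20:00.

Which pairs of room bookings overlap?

S3 & S5, S4 & S6

Check each pair: they overlap iff neither finishes before the other starts.
Sorted by start: S2, S1, S5, S3, S4, S6.
S1 starts after S2 ends, so nothing later overlaps S2 either.
S5 starts after S1 ends, so nothing later overlaps S1 either.
S3 starts before S5 ends → S5 and S3 overlap.
S4 starts after S5 ends, so nothing later overlaps S5 either.
S4 starts after S3 ends, so nothing later overlaps S3 either.
S6 starts before S4 ends → S4 and S6 overlap.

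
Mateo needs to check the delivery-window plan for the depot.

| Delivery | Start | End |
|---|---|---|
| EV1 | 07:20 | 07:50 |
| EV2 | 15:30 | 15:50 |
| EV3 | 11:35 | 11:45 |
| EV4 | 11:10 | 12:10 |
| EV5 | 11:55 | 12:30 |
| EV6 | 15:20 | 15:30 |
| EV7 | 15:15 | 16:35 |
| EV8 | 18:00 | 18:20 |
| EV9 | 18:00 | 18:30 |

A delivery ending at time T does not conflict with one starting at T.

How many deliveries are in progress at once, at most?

2

Walk through starts and ends in time order (an end at T is processed before a start at T):
07:20 start EV1 → 1
07:50 end EV1 → 0
11:10 start EV4 → 1
11:35 start EV3 → 2
11:45 end EV3 → 1
11:55 start EV5 → 2
12:10 end EV4 → 1
12:30 end EV5 → 0
15:15 start EV7 → 1
15:20 start EV6 → 2
15:30 end EV6 → 1
15:30 start EV2 → 2
15:50 end EV2 → 1
16:35 end EV7 → 0
18:00 start EV8 → 1
18:00 start EV9 → 2
18:20 end EV8 → 1
18:30 end EV9 → 0
Peak is 2, at 11:35 (EV3, EV4).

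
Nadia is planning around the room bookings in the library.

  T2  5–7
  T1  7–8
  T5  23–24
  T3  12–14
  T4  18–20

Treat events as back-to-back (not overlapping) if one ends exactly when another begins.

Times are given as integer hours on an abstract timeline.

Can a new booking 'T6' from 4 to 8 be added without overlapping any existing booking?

No — it overlaps T1, T2

T2: starts 5 before T6 ends 8, and ends 7 after T6 starts 4 → overlap.
T1: starts 7 before T6 ends 8, and ends 8 after T6 starts 4 → overlap.
T3: starts 12 at or after T6 ends 8 → clear.
T4: starts 18 at or after T6 ends 8 → clear.
T5: starts 23 at or after T6 ends 8 → clear.
T6 overlaps T1, T2.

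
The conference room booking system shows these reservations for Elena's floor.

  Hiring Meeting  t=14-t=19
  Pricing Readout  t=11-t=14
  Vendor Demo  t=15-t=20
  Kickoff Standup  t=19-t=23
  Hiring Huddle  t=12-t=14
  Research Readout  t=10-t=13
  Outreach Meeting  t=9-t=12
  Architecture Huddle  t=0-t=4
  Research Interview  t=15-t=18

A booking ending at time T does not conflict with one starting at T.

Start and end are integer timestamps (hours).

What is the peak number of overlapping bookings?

3

Walk through starts and ends in time order (an end at T is processed before a start at T):
t=0 start Architecture Huddle → 1
t=4 end Architecture Huddle → 0
t=9 start Outreach Meeting → 1
t=10 start Research Readout → 2
t=11 start Pricing Readout → 3
t=12 end Outreach Meeting → 2
t=12 start Hiring Huddle → 3
t=13 end Research Readout → 2
t=14 end Hiring Huddle → 1
t=14 end Pricing Readout → 0
t=14 start Hiring Meeting → 1
t=15 start Research Interview → 2
t=15 start Vendor Demo → 3
t=18 end Research Interview → 2
t=19 end Hiring Meeting → 1
t=19 start Kickoff Standup → 2
t=20 end Vendor Demo → 1
t=23 end Kickoff Standup → 0
Peak is 3, at t=11 (Outreach Meeting, Pricing Readout, Research Readout).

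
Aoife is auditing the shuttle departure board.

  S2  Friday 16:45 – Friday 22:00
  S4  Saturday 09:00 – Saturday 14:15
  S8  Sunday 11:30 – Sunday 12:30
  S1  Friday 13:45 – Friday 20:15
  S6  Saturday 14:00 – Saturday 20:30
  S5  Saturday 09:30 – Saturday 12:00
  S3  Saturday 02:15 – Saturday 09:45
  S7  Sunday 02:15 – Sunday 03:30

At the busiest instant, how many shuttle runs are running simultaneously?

Sort all start/end points and keep a running count:
Friday 13:45 start S1 → 1
Friday 16:45 start S2 → 2
Friday 20:15 end S1 → 1
Friday 22:00 end S2 → 0
Saturday 02:15 start S3 → 1
Saturday 09:00 start S4 → 2
Saturday 09:30 start S5 → 3
Saturday 09:45 end S3 → 2
Saturday 12:00 end S5 → 1
Saturday 14:00 start S6 → 2
Saturday 14:15 end S4 → 1
Saturday 20:30 end S6 → 0
Sunday 02:15 start S7 → 1
Sunday 03:30 end S7 → 0
Sunday 11:30 start S8 → 1
Sunday 12:30 end S8 → 0
Peak is 3, at Saturday 09:30 (S3, S4, S5).

3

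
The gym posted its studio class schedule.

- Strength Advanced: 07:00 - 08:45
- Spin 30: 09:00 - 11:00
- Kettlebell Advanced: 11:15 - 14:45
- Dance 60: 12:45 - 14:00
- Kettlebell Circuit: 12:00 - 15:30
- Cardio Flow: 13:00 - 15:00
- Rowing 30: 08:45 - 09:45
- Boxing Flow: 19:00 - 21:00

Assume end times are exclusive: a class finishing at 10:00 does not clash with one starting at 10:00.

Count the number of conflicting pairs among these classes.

7

Sorted by start: Strength Advanced, Rowing 30, Spin 30, Kettlebell Advanced, Kettlebell Circuit, Dance 60, Cardio Flow, Boxing Flow.
Rowing 30 starts exactly when Strength Advanced ends (back-to-back, no overlap) — done with Strength Advanced.
Spin 30 starts before Rowing 30 ends → Rowing 30 and Spin 30 overlap.
Kettlebell Advanced starts after Rowing 30 ends — done with Rowing 30.
Kettlebell Advanced starts after Spin 30 ends — done with Spin 30.
Kettlebell Circuit starts before Kettlebell Advanced ends → Kettlebell Advanced and Kettlebell Circuit overlap.
Dance 60 starts before Kettlebell Advanced ends → Kettlebell Advanced and Dance 60 overlap.
Cardio Flow starts before Kettlebell Advanced ends → Kettlebell Advanced and Cardio Flow overlap.
Boxing Flow starts after Kettlebell Advanced ends.
Dance 60 starts before Kettlebell Circuit ends → Kettlebell Circuit and Dance 60 overlap.
Cardio Flow starts before Kettlebell Circuit ends → Kettlebell Circuit and Cardio Flow overlap.
Boxing Flow starts after Kettlebell Circuit ends.
Cardio Flow starts before Dance 60 ends → Dance 60 and Cardio Flow overlap.
Boxing Flow starts after Dance 60 ends.
Boxing Flow starts after Cardio Flow ends.
Overlapping pairs: Cardio Flow & Dance 60, Cardio Flow & Kettlebell Advanced, Cardio Flow & Kettlebell Circuit, Dance 60 & Kettlebell Advanced, Dance 60 & Kettlebell Circuit, Kettlebell Advanced & Kettlebell Circuit, Rowing 30 & Spin 30 — 7 in total.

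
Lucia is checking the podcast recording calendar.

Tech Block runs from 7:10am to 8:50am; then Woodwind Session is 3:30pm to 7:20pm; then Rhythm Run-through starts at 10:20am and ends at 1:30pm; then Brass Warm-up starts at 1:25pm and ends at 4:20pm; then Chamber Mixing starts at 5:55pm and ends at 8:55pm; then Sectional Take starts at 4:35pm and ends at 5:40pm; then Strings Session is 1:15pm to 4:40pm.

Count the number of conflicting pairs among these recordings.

Sorted by start: Tech Block, Rhythm Run-through, Strings Session, Brass Warm-up, Woodwind Session, Sectional Take, Chamber Mixing.
Rhythm Run-through starts after Tech Block ends, so nothing later overlaps Tech Block either.
Strings Session starts before Rhythm Run-through ends → Rhythm Run-through and Strings Session overlap.
Brass Warm-up starts before Rhythm Run-through ends → Rhythm Run-through and Brass Warm-up overlap.
Woodwind Session starts after Rhythm Run-through ends, so nothing later overlaps Rhythm Run-through either.
Brass Warm-up starts before Strings Session ends → Strings Session and Brass Warm-up overlap.
Woodwind Session starts before Strings Session ends → Strings Session and Woodwind Session overlap.
Sectional Take starts before Strings Session ends → Strings Session and Sectional Take overlap.
Chamber Mixing starts after Strings Session ends.
Woodwind Session starts before Brass Warm-up ends → Brass Warm-up and Woodwind Session overlap.
Sectional Take starts after Brass Warm-up ends, so nothing later overlaps Brass Warm-up either.
Sectional Take starts before Woodwind Session ends → Woodwind Session and Sectional Take overlap.
Chamber Mixing starts before Woodwind Session ends → Woodwind Session and Chamber Mixing overlap.
Chamber Mixing starts after Sectional Take ends.
Overlapping pairs: Brass Warm-up & Rhythm Run-through, Brass Warm-up & Strings Session, Brass Warm-up & Woodwind Session, Chamber Mixing & Woodwind Session, Rhythm Run-through & Strings Session, Sectional Take & Strings Session, Sectional Take & Woodwind Session, Strings Session & Woodwind Session — 8 in total.

8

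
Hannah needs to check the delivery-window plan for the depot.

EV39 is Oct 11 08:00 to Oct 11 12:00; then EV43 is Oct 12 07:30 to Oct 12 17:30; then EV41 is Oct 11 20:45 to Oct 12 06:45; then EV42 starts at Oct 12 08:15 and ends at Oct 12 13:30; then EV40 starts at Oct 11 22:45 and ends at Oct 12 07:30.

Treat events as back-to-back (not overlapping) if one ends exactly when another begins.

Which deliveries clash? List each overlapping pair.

Sorted by start: EV39, EV41, EV40, EV43, EV42.
EV41 starts after EV39 ends, so nothing later overlaps EV39 either.
EV40 starts before EV41 ends → EV41 and EV40 overlap.
EV43 starts after EV41 ends, so nothing later overlaps EV41 either.
EV43 starts exactly when EV40 ends (back-to-back, no overlap), so nothing later overlaps EV40 either.
EV42 starts before EV43 ends → EV43 and EV42 overlap.

EV40 & EV41, EV42 & EV43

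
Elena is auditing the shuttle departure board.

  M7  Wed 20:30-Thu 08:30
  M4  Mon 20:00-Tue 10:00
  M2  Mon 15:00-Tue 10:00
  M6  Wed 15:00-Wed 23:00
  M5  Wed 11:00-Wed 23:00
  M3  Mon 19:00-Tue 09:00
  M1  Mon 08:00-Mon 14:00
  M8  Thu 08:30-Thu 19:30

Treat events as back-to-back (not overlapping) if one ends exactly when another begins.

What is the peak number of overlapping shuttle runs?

Sweep the timeline, counting +1 at each start and −1 at each end (ends before starts at a tie):
Mon 08:00 start M1 → 1
Mon 14:00 end M1 → 0
Mon 15:00 start M2 → 1
Mon 19:00 start M3 → 2
Mon 20:00 start M4 → 3
Tue 09:00 end M3 → 2
Tue 10:00 end M2 → 1
Tue 10:00 end M4 → 0
Wed 11:00 start M5 → 1
Wed 15:00 start M6 → 2
Wed 20:30 start M7 → 3
Wed 23:00 end M5 → 2
Wed 23:00 end M6 → 1
Thu 08:30 end M7 → 0
Thu 08:30 start M8 → 1
Thu 19:30 end M8 → 0
Peak is 3, at Mon 20:00 (M2, M3, M4).

3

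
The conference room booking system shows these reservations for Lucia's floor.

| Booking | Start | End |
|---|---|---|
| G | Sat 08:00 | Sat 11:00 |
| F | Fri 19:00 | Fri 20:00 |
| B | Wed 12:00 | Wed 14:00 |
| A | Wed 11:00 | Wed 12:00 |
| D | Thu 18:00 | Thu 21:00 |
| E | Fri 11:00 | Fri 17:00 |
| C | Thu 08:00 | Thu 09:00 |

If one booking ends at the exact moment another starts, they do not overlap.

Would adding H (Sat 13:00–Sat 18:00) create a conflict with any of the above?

No — it doesn't clash with anything

A: ends Wed 12:00 at or before H starts Sat 13:00 → clear.
B: ends Wed 14:00 at or before H starts Sat 13:00 → clear.
C: ends Thu 09:00 at or before H starts Sat 13:00 → clear.
D: ends Thu 21:00 at or before H starts Sat 13:00 → clear.
E: ends Fri 17:00 at or before H starts Sat 13:00 → clear.
F: ends Fri 20:00 at or before H starts Sat 13:00 → clear.
G: ends Sat 11:00 at or before H starts Sat 13:00 → clear.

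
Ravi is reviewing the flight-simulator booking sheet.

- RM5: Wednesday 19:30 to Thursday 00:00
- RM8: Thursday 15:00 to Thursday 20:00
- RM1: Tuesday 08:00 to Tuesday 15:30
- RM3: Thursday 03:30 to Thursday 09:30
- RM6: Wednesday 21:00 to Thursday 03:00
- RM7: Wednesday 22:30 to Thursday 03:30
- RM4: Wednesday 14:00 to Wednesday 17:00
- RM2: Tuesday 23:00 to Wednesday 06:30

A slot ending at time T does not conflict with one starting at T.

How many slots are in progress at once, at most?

3

Sort all start/end points and keep a running count:
Tuesday 08:00 start RM1 → 1
Tuesday 15:30 end RM1 → 0
Tuesday 23:00 start RM2 → 1
Wednesday 06:30 end RM2 → 0
Wednesday 14:00 start RM4 → 1
Wednesday 17:00 end RM4 → 0
Wednesday 19:30 start RM5 → 1
Wednesday 21:00 start RM6 → 2
Wednesday 22:30 start RM7 → 3
Thursday 00:00 end RM5 → 2
Thursday 03:00 end RM6 → 1
Thursday 03:30 end RM7 → 0
Thursday 03:30 start RM3 → 1
Thursday 09:30 end RM3 → 0
Thursday 15:00 start RM8 → 1
Thursday 20:00 end RM8 → 0
Peak is 3, at Wednesday 22:30 (RM5, RM6, RM7).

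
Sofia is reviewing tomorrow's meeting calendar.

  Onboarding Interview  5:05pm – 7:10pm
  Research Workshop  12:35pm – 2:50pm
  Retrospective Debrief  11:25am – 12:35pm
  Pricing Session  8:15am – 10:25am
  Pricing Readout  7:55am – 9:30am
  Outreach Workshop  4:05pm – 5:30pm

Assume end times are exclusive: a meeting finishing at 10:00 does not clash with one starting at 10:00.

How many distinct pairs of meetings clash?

2

Check each pair: they overlap iff neither finishes before the other starts.
Sorted by start: Pricing Readout, Pricing Session, Retrospective Debrief, Research Workshop, Outreach Workshop, Onboarding Interview.
Pricing Session starts before Pricing Readout ends → Pricing Readout and Pricing Session overlap.
Retrospective Debrief starts after Pricing Readout ends, so nothing later overlaps Pricing Readout either.
Retrospective Debrief starts after Pricing Session ends, so nothing later overlaps Pricing Session either.
Research Workshop starts exactly when Retrospective Debrief ends (back-to-back, no overlap), so nothing later overlaps Retrospective Debrief either.
Outreach Workshop starts after Research Workshop ends, so nothing later overlaps Research Workshop either.
Onboarding Interview starts before Outreach Workshop ends → Outreach Workshop and Onboarding Interview overlap.
Overlapping pairs: Onboarding Interview & Outreach Workshop, Pricing Readout & Pricing Session — 2 in total.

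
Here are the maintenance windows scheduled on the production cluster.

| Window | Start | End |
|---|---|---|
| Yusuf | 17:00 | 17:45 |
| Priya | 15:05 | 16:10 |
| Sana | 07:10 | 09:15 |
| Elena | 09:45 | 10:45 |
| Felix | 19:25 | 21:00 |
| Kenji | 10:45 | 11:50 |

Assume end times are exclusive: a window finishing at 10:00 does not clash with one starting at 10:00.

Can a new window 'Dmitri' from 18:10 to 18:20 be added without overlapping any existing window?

Yes — the slot is free

Sana: ends 09:15 at or before Dmitri starts 18:10 → clear.
Elena: ends 10:45 at or before Dmitri starts 18:10 → clear.
Kenji: ends 11:50 at or before Dmitri starts 18:10 → clear.
Priya: ends 16:10 at or before Dmitri starts 18:10 → clear.
Yusuf: ends 17:45 at or before Dmitri starts 18:10 → clear.
Felix: starts 19:25 at or after Dmitri ends 18:20 → clear.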